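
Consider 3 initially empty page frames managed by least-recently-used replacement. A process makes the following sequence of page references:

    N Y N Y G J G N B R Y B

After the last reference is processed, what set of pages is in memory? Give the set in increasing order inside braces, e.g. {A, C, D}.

{B, R, Y}

N → miss, frames {N}
Y → miss, frames {N,Y}
N → hit
Y → hit
G → miss, frames {N,Y,G}
J → miss, evict N, frames {Y,G,J}
G → hit
N → miss, evict Y, frames {J,G,N}
B → miss, evict J, frames {G,N,B}
R → miss, evict G, frames {N,B,R}
Y → miss, evict N, frames {B,R,Y}
B → hit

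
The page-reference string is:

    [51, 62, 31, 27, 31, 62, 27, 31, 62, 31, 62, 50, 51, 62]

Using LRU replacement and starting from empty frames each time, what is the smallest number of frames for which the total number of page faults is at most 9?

3

f=1: 14 faults
f=2: 11 faults
f=3: 6 faults
f=4: 6 faults
f=5: 5 faults
Smallest f with faults ≤ 9 is 3.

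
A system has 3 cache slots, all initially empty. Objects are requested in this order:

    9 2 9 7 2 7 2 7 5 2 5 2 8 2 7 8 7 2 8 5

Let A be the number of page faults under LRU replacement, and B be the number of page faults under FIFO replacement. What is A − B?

Under LRU: F F . F . . . . F . . . F . F . . . . F → 7 faults.
Under FIFO: F F . F . . . . F . . . F F F . . . . F → 8 faults.
A − B = 7 − 8 = -1.

-1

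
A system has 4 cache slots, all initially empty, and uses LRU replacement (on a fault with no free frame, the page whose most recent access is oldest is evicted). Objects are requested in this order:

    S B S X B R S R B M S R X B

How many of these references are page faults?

7

S -> fault, frames (S)
B -> fault, frames (S B)
S -> hit
X -> fault, frames (B S X)
B -> hit
R -> fault, frames (S X B R)
S -> hit
R -> hit
B -> hit
M -> fault, evict X, frames (S R B M)
S -> hit
R -> hit
X -> fault, evict B, frames (M S R X)
B -> fault, evict M, frames (S R X B)
Page faults: 7.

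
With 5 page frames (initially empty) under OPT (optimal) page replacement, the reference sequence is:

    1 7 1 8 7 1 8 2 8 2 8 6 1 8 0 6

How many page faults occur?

6

1 → miss, frames (1)
7 → miss, frames (1 7)
1 → hit
8 → miss, frames (1 7 8)
7 → hit
1 → hit
8 → hit
2 → miss, frames (1 7 8 2)
8 → hit
2 → hit
8 → hit
6 → miss, frames (1 7 8 2 6)
1 → hit
8 → hit
0 → miss, evict 2, frames (1 7 8 6 0)
6 → hit
Page faults: 6.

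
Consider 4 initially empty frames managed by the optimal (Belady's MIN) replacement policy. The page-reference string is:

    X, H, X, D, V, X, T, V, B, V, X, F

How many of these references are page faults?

X -> fault, frames (X)
H -> fault, frames (X H)
X -> hit
D -> fault, frames (X H D)
V -> fault, frames (X H D V)
X -> hit
T -> fault, evict D, frames (X H V T)
V -> hit
B -> fault, evict T, frames (X H V B)
V -> hit
X -> hit
F -> fault, evict B, frames (X H V F)
Page faults: 7.

7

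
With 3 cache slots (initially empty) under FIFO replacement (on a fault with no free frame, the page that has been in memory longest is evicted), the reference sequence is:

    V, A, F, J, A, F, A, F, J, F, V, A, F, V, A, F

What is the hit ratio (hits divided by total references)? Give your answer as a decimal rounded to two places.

V -> fault, frames [V]
A -> fault, frames [V, A]
F -> fault, frames [V, A, F]
J -> fault, evict V, frames [A, F, J]
A -> hit
F -> hit
A -> hit
F -> hit
J -> hit
F -> hit
V -> fault, evict A, frames [F, J, V]
A -> fault, evict F, frames [J, V, A]
F -> fault, evict J, frames [V, A, F]
V -> hit
A -> hit
F -> hit
Hits: 9 of 16 references → 9/16 = 0.5625.

0.56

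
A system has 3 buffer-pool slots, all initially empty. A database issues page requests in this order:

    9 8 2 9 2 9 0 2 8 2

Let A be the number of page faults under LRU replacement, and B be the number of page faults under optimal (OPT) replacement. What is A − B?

1

Under LRU: F F F . . . F . F . → 5 faults.
Under OPT: F F F . . . F . . . → 4 faults.
A − B = 5 − 4 = 1.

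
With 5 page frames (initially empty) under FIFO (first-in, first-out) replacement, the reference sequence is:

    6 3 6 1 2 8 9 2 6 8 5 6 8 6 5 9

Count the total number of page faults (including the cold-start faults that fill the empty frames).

8

6 → fault, frames (6)
3 → fault, frames (6 3)
6 → hit
1 → fault, frames (6 3 1)
2 → fault, frames (6 3 1 2)
8 → fault, frames (6 3 1 2 8)
9 → fault, evict 6, frames (3 1 2 8 9)
2 → hit
6 → fault, evict 3, frames (1 2 8 9 6)
8 → hit
5 → fault, evict 1, frames (2 8 9 6 5)
6 → hit
8 → hit
6 → hit
5 → hit
9 → hit
Page faults: 8.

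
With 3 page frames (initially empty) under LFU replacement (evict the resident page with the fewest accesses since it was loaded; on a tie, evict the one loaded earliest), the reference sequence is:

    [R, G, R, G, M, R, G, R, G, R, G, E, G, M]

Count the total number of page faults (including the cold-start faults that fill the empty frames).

R -> miss, frames (R)
G -> miss, frames (R G)
R -> hit
G -> hit
M -> miss, frames (R G M)
R -> hit
G -> hit
R -> hit
G -> hit
R -> hit
G -> hit
E -> miss, evict M, frames (R G E)
G -> hit
M -> miss, evict E, frames (R G M)
Page faults: 5.

5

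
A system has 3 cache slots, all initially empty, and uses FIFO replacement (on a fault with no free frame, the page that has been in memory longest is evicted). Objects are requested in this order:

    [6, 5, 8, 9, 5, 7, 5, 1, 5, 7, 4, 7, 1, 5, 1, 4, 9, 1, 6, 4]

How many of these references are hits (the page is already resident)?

6

6 → miss, frames {6}
5 → miss, frames {6,5}
8 → miss, frames {6,5,8}
9 → miss, evict 6, frames {5,8,9}
5 → hit
7 → miss, evict 5, frames {8,9,7}
5 → miss, evict 8, frames {9,7,5}
1 → miss, evict 9, frames {7,5,1}
5 → hit
7 → hit
4 → miss, evict 7, frames {5,1,4}
7 → miss, evict 5, frames {1,4,7}
1 → hit
5 → miss, evict 1, frames {4,7,5}
1 → miss, evict 4, frames {7,5,1}
4 → miss, evict 7, frames {5,1,4}
9 → miss, evict 5, frames {1,4,9}
1 → hit
6 → miss, evict 1, frames {4,9,6}
4 → hit
Hits: 6.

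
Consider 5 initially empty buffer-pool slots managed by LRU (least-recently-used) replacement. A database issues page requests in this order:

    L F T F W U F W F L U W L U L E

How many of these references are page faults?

6

L: miss, frames {L}
F: miss, frames {L,F}
T: miss, frames {L,F,T}
F: hit
W: miss, frames {L,T,F,W}
U: miss, frames {L,T,F,W,U}
F: hit
W: hit
F: hit
L: hit
U: hit
W: hit
L: hit
U: hit
L: hit
E: miss, evict T, frames {F,W,U,L,E}
Page faults: 6.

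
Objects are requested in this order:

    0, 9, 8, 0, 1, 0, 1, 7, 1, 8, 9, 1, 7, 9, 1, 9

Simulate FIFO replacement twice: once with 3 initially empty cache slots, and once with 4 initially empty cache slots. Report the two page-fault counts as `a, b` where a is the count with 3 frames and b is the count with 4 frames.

10, 5

3 frames: F F F . F F . F . F F F F . . . → 10 faults.
4 frames: F F F . F . . F . . . . . . . . → 5 faults.
5 < 10: adding a frame reduced faults, as is typical.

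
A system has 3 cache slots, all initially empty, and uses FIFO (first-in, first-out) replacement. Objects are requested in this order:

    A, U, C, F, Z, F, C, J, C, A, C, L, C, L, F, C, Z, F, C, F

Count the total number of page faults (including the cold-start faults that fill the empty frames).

A: miss, frames [A]
U: miss, frames [A, U]
C: miss, frames [A, U, C]
F: miss, evict A, frames [U, C, F]
Z: miss, evict U, frames [C, F, Z]
F: hit
C: hit
J: miss, evict C, frames [F, Z, J]
C: miss, evict F, frames [Z, J, C]
A: miss, evict Z, frames [J, C, A]
C: hit
L: miss, evict J, frames [C, A, L]
C: hit
L: hit
F: miss, evict C, frames [A, L, F]
C: miss, evict A, frames [L, F, C]
Z: miss, evict L, frames [F, C, Z]
F: hit
C: hit
F: hit
Page faults: 12.

12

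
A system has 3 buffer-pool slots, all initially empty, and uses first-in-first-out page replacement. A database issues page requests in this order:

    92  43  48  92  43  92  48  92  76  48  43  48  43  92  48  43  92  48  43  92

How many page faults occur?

92 -> miss, frames {92}
43 -> miss, frames {92,43}
48 -> miss, frames {92,43,48}
92 -> hit
43 -> hit
92 -> hit
48 -> hit
92 -> hit
76 -> miss, evict 92, frames {43,48,76}
48 -> hit
43 -> hit
48 -> hit
43 -> hit
92 -> miss, evict 43, frames {48,76,92}
48 -> hit
43 -> miss, evict 48, frames {76,92,43}
92 -> hit
48 -> miss, evict 76, frames {92,43,48}
43 -> hit
92 -> hit
Page faults: 7.

7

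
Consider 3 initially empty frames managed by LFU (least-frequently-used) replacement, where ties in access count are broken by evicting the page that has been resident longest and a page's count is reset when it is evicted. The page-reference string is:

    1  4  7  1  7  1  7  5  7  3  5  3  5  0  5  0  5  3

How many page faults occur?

13

1: fault, frames {1}
4: fault, frames {1,4}
7: fault, frames {1,4,7}
1: hit
7: hit
1: hit
7: hit
5: fault, evict 4, frames {1,7,5}
7: hit
3: fault, evict 5, frames {1,7,3}
5: fault, evict 3, frames {1,7,5}
3: fault, evict 5, frames {1,7,3}
5: fault, evict 3, frames {1,7,5}
0: fault, evict 5, frames {1,7,0}
5: fault, evict 0, frames {1,7,5}
0: fault, evict 5, frames {1,7,0}
5: fault, evict 0, frames {1,7,5}
3: fault, evict 5, frames {1,7,3}
Page faults: 13.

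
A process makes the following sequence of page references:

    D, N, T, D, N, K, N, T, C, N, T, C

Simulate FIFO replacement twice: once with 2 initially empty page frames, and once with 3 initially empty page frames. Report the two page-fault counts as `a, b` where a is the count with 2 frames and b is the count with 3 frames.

2 frames: F F F F F F . F F F F F → 11 faults.
3 frames: F F F . . F . . F F F . → 7 faults.
7 < 11: adding a frame reduced faults, as is typical.

11, 7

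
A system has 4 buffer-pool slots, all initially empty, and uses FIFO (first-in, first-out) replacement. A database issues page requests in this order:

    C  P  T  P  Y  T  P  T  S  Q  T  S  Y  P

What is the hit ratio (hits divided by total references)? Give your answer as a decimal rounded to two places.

C -> fault, frames [C]
P -> fault, frames [C, P]
T -> fault, frames [C, P, T]
P -> hit
Y -> fault, frames [C, P, T, Y]
T -> hit
P -> hit
T -> hit
S -> fault, evict C, frames [P, T, Y, S]
Q -> fault, evict P, frames [T, Y, S, Q]
T -> hit
S -> hit
Y -> hit
P -> fault, evict T, frames [Y, S, Q, P]
Hits: 7 of 14 references → 7/14 = 0.5000.

0.50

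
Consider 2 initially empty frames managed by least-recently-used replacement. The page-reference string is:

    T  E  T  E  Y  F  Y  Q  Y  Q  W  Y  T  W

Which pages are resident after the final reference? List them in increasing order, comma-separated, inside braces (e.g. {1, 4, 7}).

T -> fault, frames {T}
E -> fault, frames {T,E}
T -> hit
E -> hit
Y -> fault, evict T, frames {E,Y}
F -> fault, evict E, frames {Y,F}
Y -> hit
Q -> fault, evict F, frames {Y,Q}
Y -> hit
Q -> hit
W -> fault, evict Y, frames {Q,W}
Y -> fault, evict Q, frames {W,Y}
T -> fault, evict W, frames {Y,T}
W -> fault, evict Y, frames {T,W}

{T, W}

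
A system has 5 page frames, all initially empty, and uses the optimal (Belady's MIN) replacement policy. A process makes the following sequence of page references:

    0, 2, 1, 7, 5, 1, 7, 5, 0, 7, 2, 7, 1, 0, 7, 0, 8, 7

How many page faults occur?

6

0 → miss, frames [0]
2 → miss, frames [0, 2]
1 → miss, frames [0, 2, 1]
7 → miss, frames [0, 2, 1, 7]
5 → miss, frames [0, 2, 1, 7, 5]
1 → hit
7 → hit
5 → hit
0 → hit
7 → hit
2 → hit
7 → hit
1 → hit
0 → hit
7 → hit
0 → hit
8 → miss, evict 5, frames [0, 2, 1, 7, 8]
7 → hit
Page faults: 6.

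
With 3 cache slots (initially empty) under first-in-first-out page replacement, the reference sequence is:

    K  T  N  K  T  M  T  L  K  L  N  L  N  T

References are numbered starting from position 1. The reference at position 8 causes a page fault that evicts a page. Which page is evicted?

T

pos 1: K -> miss, frames [K]
pos 2: T -> miss, frames [K, T]
pos 3: N -> miss, frames [K, T, N]
pos 4: K -> hit
pos 5: T -> hit
pos 6: M -> miss, evict K, frames [T, N, M]
pos 7: T -> hit
pos 8: L -> miss, evict T, frames [N, M, L]
At position 8, page T is evicted.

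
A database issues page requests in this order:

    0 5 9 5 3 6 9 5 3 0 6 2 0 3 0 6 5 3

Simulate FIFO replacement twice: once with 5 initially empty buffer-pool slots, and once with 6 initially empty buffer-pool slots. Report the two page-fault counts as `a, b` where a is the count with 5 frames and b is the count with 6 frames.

8, 6

5 frames: F F F . F F . . . . . F F . . . F . → 8 faults.
6 frames: F F F . F F . . . . . F . . . . . . → 6 faults.
6 < 8: adding a frame reduced faults, as is typical.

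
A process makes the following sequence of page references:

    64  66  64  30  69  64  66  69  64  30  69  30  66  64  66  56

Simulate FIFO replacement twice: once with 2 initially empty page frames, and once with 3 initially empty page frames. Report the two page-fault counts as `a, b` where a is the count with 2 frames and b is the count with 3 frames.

13, 11

2 frames: F F . F F F F F F F F . F F . F → 13 faults.
3 frames: F F . F F F F . . F F . . F F F → 11 faults.
11 < 13: adding a frame reduced faults, as is typical.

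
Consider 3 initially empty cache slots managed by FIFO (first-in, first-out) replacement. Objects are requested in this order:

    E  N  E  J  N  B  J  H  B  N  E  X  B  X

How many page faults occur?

E: miss, frames [E]
N: miss, frames [E, N]
E: hit
J: miss, frames [E, N, J]
N: hit
B: miss, evict E, frames [N, J, B]
J: hit
H: miss, evict N, frames [J, B, H]
B: hit
N: miss, evict J, frames [B, H, N]
E: miss, evict B, frames [H, N, E]
X: miss, evict H, frames [N, E, X]
B: miss, evict N, frames [E, X, B]
X: hit
Page faults: 9.

9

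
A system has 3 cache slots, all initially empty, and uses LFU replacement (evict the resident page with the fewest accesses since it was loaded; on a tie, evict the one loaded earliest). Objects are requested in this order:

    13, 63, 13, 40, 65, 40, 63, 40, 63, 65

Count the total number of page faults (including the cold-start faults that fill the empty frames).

13 → miss, frames (13)
63 → miss, frames (13 63)
13 → hit
40 → miss, frames (13 63 40)
65 → miss, evict 63, frames (13 40 65)
40 → hit
63 → miss, evict 65, frames (13 40 63)
40 → hit
63 → hit
65 → miss, evict 13, frames (40 63 65)
Page faults: 6.

6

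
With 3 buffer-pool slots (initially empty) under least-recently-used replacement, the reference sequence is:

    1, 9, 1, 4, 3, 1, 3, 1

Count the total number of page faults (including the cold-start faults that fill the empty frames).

1: miss, frames (1)
9: miss, frames (1 9)
1: hit
4: miss, frames (9 1 4)
3: miss, evict 9, frames (1 4 3)
1: hit
3: hit
1: hit
Page faults: 4.

4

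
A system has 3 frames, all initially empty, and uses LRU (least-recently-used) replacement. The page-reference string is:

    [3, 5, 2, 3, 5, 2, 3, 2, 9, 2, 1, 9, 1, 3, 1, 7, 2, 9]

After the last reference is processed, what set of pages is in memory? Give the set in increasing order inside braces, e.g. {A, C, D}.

3: fault, frames (3)
5: fault, frames (3 5)
2: fault, frames (3 5 2)
3: hit
5: hit
2: hit
3: hit
2: hit
9: fault, evict 5, frames (3 2 9)
2: hit
1: fault, evict 3, frames (9 2 1)
9: hit
1: hit
3: fault, evict 2, frames (9 1 3)
1: hit
7: fault, evict 9, frames (3 1 7)
2: fault, evict 3, frames (1 7 2)
9: fault, evict 1, frames (7 2 9)

{2, 7, 9}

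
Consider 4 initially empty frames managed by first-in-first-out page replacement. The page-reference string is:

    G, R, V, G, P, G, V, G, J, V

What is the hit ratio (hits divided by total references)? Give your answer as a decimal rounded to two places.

0.50

G: miss, frames {G}
R: miss, frames {G,R}
V: miss, frames {G,R,V}
G: hit
P: miss, frames {G,R,V,P}
G: hit
V: hit
G: hit
J: miss, evict G, frames {R,V,P,J}
V: hit
Hits: 5 of 10 references → 5/10 = 0.5000.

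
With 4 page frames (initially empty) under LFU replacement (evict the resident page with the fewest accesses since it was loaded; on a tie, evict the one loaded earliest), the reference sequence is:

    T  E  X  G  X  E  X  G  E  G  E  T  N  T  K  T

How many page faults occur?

T → miss, frames (T)
E → miss, frames (T E)
X → miss, frames (T E X)
G → miss, frames (T E X G)
X → hit
E → hit
X → hit
G → hit
E → hit
G → hit
E → hit
T → hit
N → miss, evict T, frames (E X G N)
T → miss, evict N, frames (E X G T)
K → miss, evict T, frames (E X G K)
T → miss, evict K, frames (E X G T)
Page faults: 8.

8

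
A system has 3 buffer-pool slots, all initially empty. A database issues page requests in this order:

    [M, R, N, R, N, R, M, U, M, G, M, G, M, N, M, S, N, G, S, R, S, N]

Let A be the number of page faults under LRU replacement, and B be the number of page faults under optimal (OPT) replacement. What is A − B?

3

Under LRU: F F F . . . . F . F . . . F . F . F . F . F → 10 faults.
Under OPT: F F F . . . . F . F . . . . . F . . . F . . → 7 faults.
A − B = 10 − 7 = 3.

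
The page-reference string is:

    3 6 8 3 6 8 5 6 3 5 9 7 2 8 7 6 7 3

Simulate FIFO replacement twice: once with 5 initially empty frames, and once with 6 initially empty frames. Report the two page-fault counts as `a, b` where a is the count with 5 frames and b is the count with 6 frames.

5 frames: F F F . . . F . . . F F F . . F . F → 9 faults.
6 frames: F F F . . . F . . . F F F . . . . F → 8 faults.
8 < 9: adding a frame reduced faults, as is typical.

9, 8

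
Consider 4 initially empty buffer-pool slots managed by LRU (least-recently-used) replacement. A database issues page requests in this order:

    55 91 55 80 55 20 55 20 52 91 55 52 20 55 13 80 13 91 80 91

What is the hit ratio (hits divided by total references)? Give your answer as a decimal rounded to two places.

0.55

55: fault, frames {55}
91: fault, frames {55,91}
55: hit
80: fault, frames {91,55,80}
55: hit
20: fault, frames {91,80,55,20}
55: hit
20: hit
52: fault, evict 91, frames {80,55,20,52}
91: fault, evict 80, frames {55,20,52,91}
55: hit
52: hit
20: hit
55: hit
13: fault, evict 91, frames {52,20,55,13}
80: fault, evict 52, frames {20,55,13,80}
13: hit
91: fault, evict 20, frames {55,80,13,91}
80: hit
91: hit
Hits: 11 of 20 references → 11/20 = 0.5500.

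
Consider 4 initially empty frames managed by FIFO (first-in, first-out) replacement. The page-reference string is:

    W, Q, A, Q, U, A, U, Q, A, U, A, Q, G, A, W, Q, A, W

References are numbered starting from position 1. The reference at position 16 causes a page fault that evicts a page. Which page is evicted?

pos 1: W: miss, frames [W]
pos 2: Q: miss, frames [W, Q]
pos 3: A: miss, frames [W, Q, A]
pos 4: Q: hit
pos 5: U: miss, frames [W, Q, A, U]
pos 6: A: hit
pos 7: U: hit
pos 8: Q: hit
pos 9: A: hit
pos 10: U: hit
pos 11: A: hit
pos 12: Q: hit
pos 13: G: miss, evict W, frames [Q, A, U, G]
pos 14: A: hit
pos 15: W: miss, evict Q, frames [A, U, G, W]
pos 16: Q: miss, evict A, frames [U, G, W, Q]
At position 16, page A is evicted.

A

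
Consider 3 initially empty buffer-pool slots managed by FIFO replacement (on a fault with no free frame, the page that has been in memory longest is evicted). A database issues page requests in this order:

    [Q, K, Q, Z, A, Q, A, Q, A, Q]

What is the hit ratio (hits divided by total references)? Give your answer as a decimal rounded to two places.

0.50

Q → miss, frames (Q)
K → miss, frames (Q K)
Q → hit
Z → miss, frames (Q K Z)
A → miss, evict Q, frames (K Z A)
Q → miss, evict K, frames (Z A Q)
A → hit
Q → hit
A → hit
Q → hit
Hits: 5 of 10 references → 5/10 = 0.5000.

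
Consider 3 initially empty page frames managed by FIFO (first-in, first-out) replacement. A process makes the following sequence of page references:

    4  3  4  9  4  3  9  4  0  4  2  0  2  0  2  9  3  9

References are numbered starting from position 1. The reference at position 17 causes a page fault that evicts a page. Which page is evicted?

4

pos 1: 4 → fault, frames [4]
pos 2: 3 → fault, frames [4, 3]
pos 3: 4 → hit
pos 4: 9 → fault, frames [4, 3, 9]
pos 5: 4 → hit
pos 6: 3 → hit
pos 7: 9 → hit
pos 8: 4 → hit
pos 9: 0 → fault, evict 4, frames [3, 9, 0]
pos 10: 4 → fault, evict 3, frames [9, 0, 4]
pos 11: 2 → fault, evict 9, frames [0, 4, 2]
pos 12: 0 → hit
pos 13: 2 → hit
pos 14: 0 → hit
pos 15: 2 → hit
pos 16: 9 → fault, evict 0, frames [4, 2, 9]
pos 17: 3 → fault, evict 4, frames [2, 9, 3]
At position 17, page 4 is evicted.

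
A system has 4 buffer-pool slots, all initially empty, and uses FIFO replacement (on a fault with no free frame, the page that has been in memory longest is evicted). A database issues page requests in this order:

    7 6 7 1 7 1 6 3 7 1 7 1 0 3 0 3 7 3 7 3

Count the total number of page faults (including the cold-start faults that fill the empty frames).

7: fault, frames (7)
6: fault, frames (7 6)
7: hit
1: fault, frames (7 6 1)
7: hit
1: hit
6: hit
3: fault, frames (7 6 1 3)
7: hit
1: hit
7: hit
1: hit
0: fault, evict 7, frames (6 1 3 0)
3: hit
0: hit
3: hit
7: fault, evict 6, frames (1 3 0 7)
3: hit
7: hit
3: hit
Page faults: 6.

6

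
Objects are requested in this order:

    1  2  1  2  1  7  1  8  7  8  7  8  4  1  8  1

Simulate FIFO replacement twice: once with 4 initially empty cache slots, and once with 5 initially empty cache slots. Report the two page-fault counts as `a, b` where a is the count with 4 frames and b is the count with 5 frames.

4 frames: F F . . . F . F . . . . F F . . → 6 faults.
5 frames: F F . . . F . F . . . . F . . . → 5 faults.
5 < 6: adding a frame reduced faults, as is typical.

6, 5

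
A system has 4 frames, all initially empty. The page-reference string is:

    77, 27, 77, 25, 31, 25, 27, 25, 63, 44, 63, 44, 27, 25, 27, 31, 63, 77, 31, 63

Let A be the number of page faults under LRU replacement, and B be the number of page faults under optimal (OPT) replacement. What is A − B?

1

Under LRU: F F . F F . . . F F . . . . . F F F . . → 9 faults.
Under OPT: F F . F F . . . F F . . . . . F . F . . → 8 faults.
A − B = 9 − 8 = 1.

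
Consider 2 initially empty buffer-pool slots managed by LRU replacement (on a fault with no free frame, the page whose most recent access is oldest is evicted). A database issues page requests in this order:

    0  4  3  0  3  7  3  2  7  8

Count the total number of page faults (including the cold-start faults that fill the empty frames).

8

0: miss, frames (0)
4: miss, frames (0 4)
3: miss, evict 0, frames (4 3)
0: miss, evict 4, frames (3 0)
3: hit
7: miss, evict 0, frames (3 7)
3: hit
2: miss, evict 7, frames (3 2)
7: miss, evict 3, frames (2 7)
8: miss, evict 2, frames (7 8)
Page faults: 8.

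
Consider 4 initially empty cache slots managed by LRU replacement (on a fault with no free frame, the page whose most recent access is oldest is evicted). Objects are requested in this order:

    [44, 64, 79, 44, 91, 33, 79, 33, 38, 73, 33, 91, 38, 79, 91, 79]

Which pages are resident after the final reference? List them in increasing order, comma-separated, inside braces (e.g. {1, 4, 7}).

{33, 38, 79, 91}

44 → fault, frames [44]
64 → fault, frames [44, 64]
79 → fault, frames [44, 64, 79]
44 → hit
91 → fault, frames [64, 79, 44, 91]
33 → fault, evict 64, frames [79, 44, 91, 33]
79 → hit
33 → hit
38 → fault, evict 44, frames [91, 79, 33, 38]
73 → fault, evict 91, frames [79, 33, 38, 73]
33 → hit
91 → fault, evict 79, frames [38, 73, 33, 91]
38 → hit
79 → fault, evict 73, frames [33, 91, 38, 79]
91 → hit
79 → hit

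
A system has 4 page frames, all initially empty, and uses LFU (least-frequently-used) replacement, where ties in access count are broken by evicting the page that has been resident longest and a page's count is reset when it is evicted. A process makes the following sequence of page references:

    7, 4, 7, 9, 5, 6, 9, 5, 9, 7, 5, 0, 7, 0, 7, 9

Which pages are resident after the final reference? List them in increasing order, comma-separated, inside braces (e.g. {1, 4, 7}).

{0, 5, 7, 9}

7 -> miss, frames [7]
4 -> miss, frames [7, 4]
7 -> hit
9 -> miss, frames [7, 4, 9]
5 -> miss, frames [7, 4, 9, 5]
6 -> miss, evict 4, frames [7, 9, 5, 6]
9 -> hit
5 -> hit
9 -> hit
7 -> hit
5 -> hit
0 -> miss, evict 6, frames [7, 9, 5, 0]
7 -> hit
0 -> hit
7 -> hit
9 -> hit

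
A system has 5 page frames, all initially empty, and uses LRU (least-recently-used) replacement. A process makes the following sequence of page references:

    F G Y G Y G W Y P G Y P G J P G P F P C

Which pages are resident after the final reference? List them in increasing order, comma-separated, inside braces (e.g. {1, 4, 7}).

F → miss, frames (F)
G → miss, frames (F G)
Y → miss, frames (F G Y)
G → hit
Y → hit
G → hit
W → miss, frames (F Y G W)
Y → hit
P → miss, frames (F G W Y P)
G → hit
Y → hit
P → hit
G → hit
J → miss, evict F, frames (W Y P G J)
P → hit
G → hit
P → hit
F → miss, evict W, frames (Y J G P F)
P → hit
C → miss, evict Y, frames (J G F P C)

{C, F, G, J, P}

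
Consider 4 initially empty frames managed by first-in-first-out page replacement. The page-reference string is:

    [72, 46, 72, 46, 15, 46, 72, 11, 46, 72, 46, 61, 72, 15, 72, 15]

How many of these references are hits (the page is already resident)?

10

72 → miss, frames [72]
46 → miss, frames [72, 46]
72 → hit
46 → hit
15 → miss, frames [72, 46, 15]
46 → hit
72 → hit
11 → miss, frames [72, 46, 15, 11]
46 → hit
72 → hit
46 → hit
61 → miss, evict 72, frames [46, 15, 11, 61]
72 → miss, evict 46, frames [15, 11, 61, 72]
15 → hit
72 → hit
15 → hit
Hits: 10.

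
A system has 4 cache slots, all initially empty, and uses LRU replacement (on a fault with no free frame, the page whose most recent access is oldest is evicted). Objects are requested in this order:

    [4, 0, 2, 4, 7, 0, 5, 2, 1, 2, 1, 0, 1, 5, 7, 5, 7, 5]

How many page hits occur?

4 -> fault, frames (4)
0 -> fault, frames (4 0)
2 -> fault, frames (4 0 2)
4 -> hit
7 -> fault, frames (0 2 4 7)
0 -> hit
5 -> fault, evict 2, frames (4 7 0 5)
2 -> fault, evict 4, frames (7 0 5 2)
1 -> fault, evict 7, frames (0 5 2 1)
2 -> hit
1 -> hit
0 -> hit
1 -> hit
5 -> hit
7 -> fault, evict 2, frames (0 1 5 7)
5 -> hit
7 -> hit
5 -> hit
Hits: 10.

10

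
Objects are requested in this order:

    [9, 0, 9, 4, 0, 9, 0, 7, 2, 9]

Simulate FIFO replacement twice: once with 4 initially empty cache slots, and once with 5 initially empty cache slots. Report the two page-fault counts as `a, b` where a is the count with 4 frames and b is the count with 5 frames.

6, 5

4 frames: F F . F . . . F F F → 6 faults.
5 frames: F F . F . . . F F . → 5 faults.
5 < 6: adding a frame reduced faults, as is typical.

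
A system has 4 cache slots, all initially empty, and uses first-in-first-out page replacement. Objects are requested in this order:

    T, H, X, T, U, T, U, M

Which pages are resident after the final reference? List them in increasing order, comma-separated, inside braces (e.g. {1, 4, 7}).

{H, M, U, X}

T → fault, frames [T]
H → fault, frames [T, H]
X → fault, frames [T, H, X]
T → hit
U → fault, frames [T, H, X, U]
T → hit
U → hit
M → fault, evict T, frames [H, X, U, M]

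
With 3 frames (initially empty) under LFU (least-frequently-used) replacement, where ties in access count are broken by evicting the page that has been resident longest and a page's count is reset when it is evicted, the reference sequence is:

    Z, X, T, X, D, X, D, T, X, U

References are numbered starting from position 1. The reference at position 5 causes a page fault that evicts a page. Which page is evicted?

Z

pos 1: Z: miss, frames [Z]
pos 2: X: miss, frames [Z, X]
pos 3: T: miss, frames [Z, X, T]
pos 4: X: hit
pos 5: D: miss, evict Z, frames [X, T, D]
At position 5, page Z is evicted.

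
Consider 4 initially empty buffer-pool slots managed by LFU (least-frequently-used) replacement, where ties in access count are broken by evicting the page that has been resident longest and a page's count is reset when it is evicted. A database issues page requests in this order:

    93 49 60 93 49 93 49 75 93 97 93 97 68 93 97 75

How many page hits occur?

93: miss, frames [93]
49: miss, frames [93, 49]
60: miss, frames [93, 49, 60]
93: hit
49: hit
93: hit
49: hit
75: miss, frames [93, 49, 60, 75]
93: hit
97: miss, evict 60, frames [93, 49, 75, 97]
93: hit
97: hit
68: miss, evict 75, frames [93, 49, 97, 68]
93: hit
97: hit
75: miss, evict 68, frames [93, 49, 97, 75]
Hits: 9.

9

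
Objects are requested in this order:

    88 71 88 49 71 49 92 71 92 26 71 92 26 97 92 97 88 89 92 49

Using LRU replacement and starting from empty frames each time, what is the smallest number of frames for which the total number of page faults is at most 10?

3

f=1: 20 faults
f=2: 16 faults
f=3: 10 faults
f=4: 9 faults
f=5: 9 faults
f=6: 8 faults
f=7: 7 faults
Smallest f with faults ≤ 10 is 3.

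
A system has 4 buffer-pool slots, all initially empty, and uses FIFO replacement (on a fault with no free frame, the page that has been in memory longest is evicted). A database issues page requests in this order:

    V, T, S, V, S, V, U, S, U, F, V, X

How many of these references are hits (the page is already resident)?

5

V -> miss, frames {V}
T -> miss, frames {V,T}
S -> miss, frames {V,T,S}
V -> hit
S -> hit
V -> hit
U -> miss, frames {V,T,S,U}
S -> hit
U -> hit
F -> miss, evict V, frames {T,S,U,F}
V -> miss, evict T, frames {S,U,F,V}
X -> miss, evict S, frames {U,F,V,X}
Hits: 5.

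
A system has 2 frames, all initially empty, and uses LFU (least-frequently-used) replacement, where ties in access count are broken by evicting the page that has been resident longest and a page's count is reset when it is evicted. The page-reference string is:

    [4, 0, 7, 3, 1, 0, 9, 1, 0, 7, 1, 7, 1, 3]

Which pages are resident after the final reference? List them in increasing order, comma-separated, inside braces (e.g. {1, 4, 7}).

4 → fault, frames [4]
0 → fault, frames [4, 0]
7 → fault, evict 4, frames [0, 7]
3 → fault, evict 0, frames [7, 3]
1 → fault, evict 7, frames [3, 1]
0 → fault, evict 3, frames [1, 0]
9 → fault, evict 1, frames [0, 9]
1 → fault, evict 0, frames [9, 1]
0 → fault, evict 9, frames [1, 0]
7 → fault, evict 1, frames [0, 7]
1 → fault, evict 0, frames [7, 1]
7 → hit
1 → hit
3 → fault, evict 7, frames [1, 3]

{1, 3}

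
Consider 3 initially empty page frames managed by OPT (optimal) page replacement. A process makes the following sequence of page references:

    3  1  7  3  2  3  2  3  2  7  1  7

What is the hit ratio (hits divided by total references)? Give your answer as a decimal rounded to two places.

3 → miss, frames {3}
1 → miss, frames {3,1}
7 → miss, frames {3,1,7}
3 → hit
2 → miss, evict 1, frames {3,7,2}
3 → hit
2 → hit
3 → hit
2 → hit
7 → hit
1 → miss, evict 2, frames {3,7,1}
7 → hit
Hits: 7 of 12 references → 7/12 = 0.5833.

0.58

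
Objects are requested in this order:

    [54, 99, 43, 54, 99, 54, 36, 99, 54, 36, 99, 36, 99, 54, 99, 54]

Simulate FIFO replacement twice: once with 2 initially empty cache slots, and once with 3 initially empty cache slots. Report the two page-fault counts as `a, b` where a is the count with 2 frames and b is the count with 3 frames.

2 frames: F F F F F . F . F . F F . F F . → 11 faults.
3 frames: F F F . . . F . F . F . . . . . → 6 faults.
6 < 11: adding a frame reduced faults, as is typical.

11, 6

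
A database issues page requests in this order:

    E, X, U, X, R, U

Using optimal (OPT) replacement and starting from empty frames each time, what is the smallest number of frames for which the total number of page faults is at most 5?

2

f=1: 6 faults
f=2: 4 faults
f=3: 4 faults
f=4: 4 faults
Smallest f with faults ≤ 5 is 2.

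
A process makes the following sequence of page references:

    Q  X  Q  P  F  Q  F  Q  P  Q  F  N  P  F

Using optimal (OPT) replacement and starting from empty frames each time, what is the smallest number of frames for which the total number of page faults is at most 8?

f=1: 14 faults
f=2: 8 faults
f=3: 5 faults
f=4: 5 faults
f=5: 5 faults
Smallest f with faults ≤ 8 is 2.

2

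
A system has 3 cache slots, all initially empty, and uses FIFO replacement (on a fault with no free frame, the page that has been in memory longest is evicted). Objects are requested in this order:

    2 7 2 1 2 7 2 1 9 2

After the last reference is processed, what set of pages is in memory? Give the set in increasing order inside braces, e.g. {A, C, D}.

{1, 2, 9}

2 -> miss, frames (2)
7 -> miss, frames (2 7)
2 -> hit
1 -> miss, frames (2 7 1)
2 -> hit
7 -> hit
2 -> hit
1 -> hit
9 -> miss, evict 2, frames (7 1 9)
2 -> miss, evict 7, frames (1 9 2)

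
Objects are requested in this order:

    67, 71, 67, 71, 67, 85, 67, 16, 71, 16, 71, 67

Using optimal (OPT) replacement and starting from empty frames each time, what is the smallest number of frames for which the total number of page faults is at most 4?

3

f=1: 12 faults
f=2: 6 faults
f=3: 4 faults
f=4: 4 faults
Smallest f with faults ≤ 4 is 3.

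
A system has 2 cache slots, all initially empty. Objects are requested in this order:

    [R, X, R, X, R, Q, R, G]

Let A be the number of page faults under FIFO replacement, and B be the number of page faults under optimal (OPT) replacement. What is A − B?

1

Under FIFO: F F . . . F F F → 5 faults.
Under OPT: F F . . . F . F → 4 faults.
A − B = 5 − 4 = 1.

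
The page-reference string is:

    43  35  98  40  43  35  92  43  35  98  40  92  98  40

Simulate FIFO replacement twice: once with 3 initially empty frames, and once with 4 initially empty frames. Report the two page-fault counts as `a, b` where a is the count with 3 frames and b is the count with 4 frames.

3 frames: F F F F F F F . . F F . . . → 9 faults.
4 frames: F F F F . . F F F F F F . . → 10 faults.
10 > 9: adding a frame increased faults — Belady's anomaly.

9, 10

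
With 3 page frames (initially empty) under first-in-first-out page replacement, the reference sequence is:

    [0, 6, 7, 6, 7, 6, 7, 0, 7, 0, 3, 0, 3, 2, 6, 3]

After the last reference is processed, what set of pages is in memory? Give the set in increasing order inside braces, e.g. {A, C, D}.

{2, 3, 6}

0 -> fault, frames [0]
6 -> fault, frames [0, 6]
7 -> fault, frames [0, 6, 7]
6 -> hit
7 -> hit
6 -> hit
7 -> hit
0 -> hit
7 -> hit
0 -> hit
3 -> fault, evict 0, frames [6, 7, 3]
0 -> fault, evict 6, frames [7, 3, 0]
3 -> hit
2 -> fault, evict 7, frames [3, 0, 2]
6 -> fault, evict 3, frames [0, 2, 6]
3 -> fault, evict 0, frames [2, 6, 3]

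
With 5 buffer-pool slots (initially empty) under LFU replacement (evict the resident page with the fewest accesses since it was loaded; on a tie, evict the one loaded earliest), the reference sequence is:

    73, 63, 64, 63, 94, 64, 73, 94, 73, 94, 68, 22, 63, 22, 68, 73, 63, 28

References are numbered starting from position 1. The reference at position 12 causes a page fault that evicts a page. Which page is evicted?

pos 1: 73 → fault, frames [73]
pos 2: 63 → fault, frames [73, 63]
pos 3: 64 → fault, frames [73, 63, 64]
pos 4: 63 → hit
pos 5: 94 → fault, frames [73, 63, 64, 94]
pos 6: 64 → hit
pos 7: 73 → hit
pos 8: 94 → hit
pos 9: 73 → hit
pos 10: 94 → hit
pos 11: 68 → fault, frames [73, 63, 64, 94, 68]
pos 12: 22 → fault, evict 68, frames [73, 63, 64, 94, 22]
At position 12, page 68 is evicted.

68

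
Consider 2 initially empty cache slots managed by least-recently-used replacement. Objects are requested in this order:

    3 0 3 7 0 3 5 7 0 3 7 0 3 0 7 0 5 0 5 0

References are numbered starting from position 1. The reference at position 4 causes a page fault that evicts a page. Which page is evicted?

0

pos 1: 3: miss, frames (3)
pos 2: 0: miss, frames (3 0)
pos 3: 3: hit
pos 4: 7: miss, evict 0, frames (3 7)
At position 4, page 0 is evicted.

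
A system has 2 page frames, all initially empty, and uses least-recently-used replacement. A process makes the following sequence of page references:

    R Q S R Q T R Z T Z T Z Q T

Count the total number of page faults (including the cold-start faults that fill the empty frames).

R → fault, frames {R}
Q → fault, frames {R,Q}
S → fault, evict R, frames {Q,S}
R → fault, evict Q, frames {S,R}
Q → fault, evict S, frames {R,Q}
T → fault, evict R, frames {Q,T}
R → fault, evict Q, frames {T,R}
Z → fault, evict T, frames {R,Z}
T → fault, evict R, frames {Z,T}
Z → hit
T → hit
Z → hit
Q → fault, evict T, frames {Z,Q}
T → fault, evict Z, frames {Q,T}
Page faults: 11.

11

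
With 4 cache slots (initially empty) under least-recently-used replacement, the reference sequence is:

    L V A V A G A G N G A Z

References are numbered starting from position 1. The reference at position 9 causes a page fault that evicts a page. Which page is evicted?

L

pos 1: L -> miss, frames [L]
pos 2: V -> miss, frames [L, V]
pos 3: A -> miss, frames [L, V, A]
pos 4: V -> hit
pos 5: A -> hit
pos 6: G -> miss, frames [L, V, A, G]
pos 7: A -> hit
pos 8: G -> hit
pos 9: N -> miss, evict L, frames [V, A, G, N]
At position 9, page L is evicted.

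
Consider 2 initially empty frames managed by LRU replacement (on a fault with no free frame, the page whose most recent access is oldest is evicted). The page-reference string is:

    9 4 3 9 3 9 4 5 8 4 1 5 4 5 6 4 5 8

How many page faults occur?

15

9: miss, frames {9}
4: miss, frames {9,4}
3: miss, evict 9, frames {4,3}
9: miss, evict 4, frames {3,9}
3: hit
9: hit
4: miss, evict 3, frames {9,4}
5: miss, evict 9, frames {4,5}
8: miss, evict 4, frames {5,8}
4: miss, evict 5, frames {8,4}
1: miss, evict 8, frames {4,1}
5: miss, evict 4, frames {1,5}
4: miss, evict 1, frames {5,4}
5: hit
6: miss, evict 4, frames {5,6}
4: miss, evict 5, frames {6,4}
5: miss, evict 6, frames {4,5}
8: miss, evict 4, frames {5,8}
Page faults: 15.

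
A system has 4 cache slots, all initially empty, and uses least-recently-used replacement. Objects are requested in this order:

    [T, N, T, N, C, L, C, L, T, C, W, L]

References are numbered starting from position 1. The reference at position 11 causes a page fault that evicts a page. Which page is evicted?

N

pos 1: T → fault, frames (T)
pos 2: N → fault, frames (T N)
pos 3: T → hit
pos 4: N → hit
pos 5: C → fault, frames (T N C)
pos 6: L → fault, frames (T N C L)
pos 7: C → hit
pos 8: L → hit
pos 9: T → hit
pos 10: C → hit
pos 11: W → fault, evict N, frames (L T C W)
At position 11, page N is evicted.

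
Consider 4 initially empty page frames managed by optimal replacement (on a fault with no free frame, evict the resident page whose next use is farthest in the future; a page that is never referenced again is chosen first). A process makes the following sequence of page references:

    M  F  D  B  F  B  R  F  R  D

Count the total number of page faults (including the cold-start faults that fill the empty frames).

5

M → miss, frames {M}
F → miss, frames {M,F}
D → miss, frames {M,F,D}
B → miss, frames {M,F,D,B}
F → hit
B → hit
R → miss, evict B, frames {M,F,D,R}
F → hit
R → hit
D → hit
Page faults: 5.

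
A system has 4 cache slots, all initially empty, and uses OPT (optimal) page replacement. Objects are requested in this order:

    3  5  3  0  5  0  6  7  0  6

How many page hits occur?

5

3: fault, frames [3]
5: fault, frames [3, 5]
3: hit
0: fault, frames [3, 5, 0]
5: hit
0: hit
6: fault, frames [3, 5, 0, 6]
7: fault, evict 5, frames [3, 0, 6, 7]
0: hit
6: hit
Hits: 5.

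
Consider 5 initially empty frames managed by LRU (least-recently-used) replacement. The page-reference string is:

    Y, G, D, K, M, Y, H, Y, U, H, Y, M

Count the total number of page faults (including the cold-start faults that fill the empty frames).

Y -> fault, frames [Y]
G -> fault, frames [Y, G]
D -> fault, frames [Y, G, D]
K -> fault, frames [Y, G, D, K]
M -> fault, frames [Y, G, D, K, M]
Y -> hit
H -> fault, evict G, frames [D, K, M, Y, H]
Y -> hit
U -> fault, evict D, frames [K, M, H, Y, U]
H -> hit
Y -> hit
M -> hit
Page faults: 7.

7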